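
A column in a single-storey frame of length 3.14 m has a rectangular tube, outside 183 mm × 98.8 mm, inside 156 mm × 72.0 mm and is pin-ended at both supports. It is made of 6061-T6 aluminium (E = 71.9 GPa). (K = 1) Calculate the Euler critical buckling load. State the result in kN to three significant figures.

P_cr ≈ 709 kN

Weak-axis I_min = (h_o·b_o³ − h_i·b_i³)/12 with b_o = 98.8, b_i = 72.00 mm (shorter outer/inner sides).
I_min = (183×98.8³ − 156.0×72.00³)/12 = 9.855×10^6 mm⁴
I = 9.855×10^6 mm⁴ = 9.855×10^-6 m⁴
Effective length L_e = K·L = 1 × 3.14 = 3.140 m
P_cr = π²EI / L_e² = π² × 71.9×10⁹ × 9.855×10^-6 / 3.140² = 7.093×10^5 N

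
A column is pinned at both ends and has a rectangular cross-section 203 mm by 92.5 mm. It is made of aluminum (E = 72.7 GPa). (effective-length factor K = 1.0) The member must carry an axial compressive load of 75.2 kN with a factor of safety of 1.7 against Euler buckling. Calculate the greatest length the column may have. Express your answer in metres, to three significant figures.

Buckling occurs about the weak axis: I_min = h·b³/12 with b = 92.5 mm (the shorter side).
I_min = 203×92.5³/12 = 1.339×10^7 mm⁴
I = 1.339×10^-5 m⁴
Required critical load P_cr = n·P = 1.7 × 75.2 = 127.8 kN = 1.278×10^5 N
From P_cr = π²EI/(K·L)²:  L = (1/K)·√(π²EI/P_cr) = (1/1)·√(π²×7.27×10^10×1.339×10^-5/1.278×10^5)
L = 8.67 m

L_max ≈ 8.67 m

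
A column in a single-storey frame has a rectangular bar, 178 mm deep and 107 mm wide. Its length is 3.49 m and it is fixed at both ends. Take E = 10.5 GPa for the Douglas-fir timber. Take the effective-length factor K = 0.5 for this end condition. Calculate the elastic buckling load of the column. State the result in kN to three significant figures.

Buckling occurs about the weak axis: I_min = h·b³/12 with b = 107 mm (the shorter side).
I_min = 178×107³/12 = 1.817×10^7 mm⁴
I = 1.817×10^7 mm⁴ = 1.817×10^-5 m⁴
Effective length L_e = K·L = 0.5 × 3.49 = 1.745 m
P_cr = π²EI / L_e² = π² × 10.5×10⁹ × 1.817×10^-5 / 1.745² = 6.184×10^5 N

P_cr ≈ 618 kN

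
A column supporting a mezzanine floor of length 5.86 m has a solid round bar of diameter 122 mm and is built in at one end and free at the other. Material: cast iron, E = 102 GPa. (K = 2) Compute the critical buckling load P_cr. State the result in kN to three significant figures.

P_cr ≈ 79.7 kN

I = πd⁴/64 = π×122⁴/64 = 1.087×10^7 mm⁴
I = 1.087×10^7 mm⁴ = 1.087×10^-5 m⁴
Effective length L_e = K·L = 2 × 5.86 = 11.72 m
P_cr = π²EI / L_e² = π² × 102×10⁹ × 1.087×10^-5 / 11.72² = 7.970×10^4 N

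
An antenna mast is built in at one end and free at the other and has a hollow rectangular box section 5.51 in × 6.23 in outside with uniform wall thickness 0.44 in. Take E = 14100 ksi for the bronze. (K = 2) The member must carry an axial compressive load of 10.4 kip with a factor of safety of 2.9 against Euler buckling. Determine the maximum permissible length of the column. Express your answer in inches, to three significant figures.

Inner dimensions: h_i = 6.23 − 2×0.44 = 5.350 in, b_i = 5.51 − 2×0.44 = 4.630 in
Weak-axis I_min = (h_o·b_o³ − h_i·b_i³)/12 with b_o = 5.51, b_i = 4.630 in (shorter outer/inner sides).
I_min = (6.23×5.51³ − 5.350×4.630³)/12 = 42.60 in⁴
Required critical load P_cr = n·P = 2.9 × 10.4 = 30.16 kip = 3.016×10^4 lb
From P_cr = π²EI/(K·L)²:  L = (1/K)·√(π²EI/P_cr) = (1/2)·√(π²×1.41×10^7×42.60/3.016×10^4)
L = 222 in

L_max ≈ 222 in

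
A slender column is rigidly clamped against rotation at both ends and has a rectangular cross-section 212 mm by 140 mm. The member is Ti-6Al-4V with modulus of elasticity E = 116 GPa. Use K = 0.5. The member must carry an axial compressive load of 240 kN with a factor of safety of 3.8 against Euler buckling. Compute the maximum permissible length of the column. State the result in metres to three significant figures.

Buckling occurs about the weak axis: I_min = h·b³/12 with b = 140 mm (the shorter side).
I_min = 212×140³/12 = 4.848×10^7 mm⁴
I = 4.848×10^-5 m⁴
Required critical load P_cr = n·P = 3.8 × 240 = 912.0 kN = 9.120×10^5 N
From P_cr = π²EI/(K·L)²:  L = (1/K)·√(π²EI/P_cr) = (1/0.5)·√(π²×1.16×10^11×4.848×10^-5/9.120×10^5)
L = 15.6 m

L_max ≈ 15.6 m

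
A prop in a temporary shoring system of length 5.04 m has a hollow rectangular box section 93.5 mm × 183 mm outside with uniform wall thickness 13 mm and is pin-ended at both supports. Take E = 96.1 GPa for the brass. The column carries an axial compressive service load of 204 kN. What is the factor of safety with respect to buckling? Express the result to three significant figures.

n ≈ 1.55

Inner dimensions: h_i = 183 − 2×13 = 157.0 mm, b_i = 93.5 − 2×13 = 67.50 mm
Weak-axis I_min = (h_o·b_o³ − h_i·b_i³)/12 with b_o = 93.5, b_i = 67.50 mm (shorter outer/inner sides).
I_min = (183×93.5³ − 157.0×67.50³)/12 = 8.442×10^6 mm⁴
I = 8.442×10^6 mm⁴ = 8.442×10^-6 m⁴
Effective length L_e = K·L = 1 × 5.04 = 5.040 m
P_cr = π²EI / L_e² = π² × 96.1×10⁹ × 8.442×10^-6 / 5.040² = 3.152×10^5 N
Factor of safety n = P_cr / P = 315.20 / 204 = 1.55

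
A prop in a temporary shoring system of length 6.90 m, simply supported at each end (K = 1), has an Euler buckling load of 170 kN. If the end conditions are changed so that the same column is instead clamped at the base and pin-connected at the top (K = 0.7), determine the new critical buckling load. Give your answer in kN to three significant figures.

P_cr ∝ 1/K², so P_cr,new = P_cr,old × (K_old/K_new)² = 170 × (1/0.7)²
= 170 × 2.041 = 347 kN

P_cr ≈ 347 kN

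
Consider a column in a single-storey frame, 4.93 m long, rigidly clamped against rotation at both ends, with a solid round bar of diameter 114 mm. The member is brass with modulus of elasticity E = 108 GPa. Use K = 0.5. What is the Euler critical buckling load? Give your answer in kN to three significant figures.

P_cr ≈ 1450 kN

I = πd⁴/64 = π×114⁴/64 = 8.291×10^6 mm⁴
I = 8.291×10^6 mm⁴ = 8.291×10^-6 m⁴
Effective length L_e = K·L = 0.5 × 4.93 = 2.465 m
P_cr = π²EI / L_e² = π² × 108×10⁹ × 8.291×10^-6 / 2.465² = 1.454×10^6 N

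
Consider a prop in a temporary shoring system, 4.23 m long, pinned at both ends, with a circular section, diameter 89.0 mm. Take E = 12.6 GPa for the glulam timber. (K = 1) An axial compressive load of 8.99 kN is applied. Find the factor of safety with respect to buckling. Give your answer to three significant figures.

n ≈ 2.38

I = πd⁴/64 = π×89.0⁴/64 = 3.080×10^6 mm⁴
I = 3.080×10^6 mm⁴ = 3.080×10^-6 m⁴
Effective length L_e = K·L = 1 × 4.23 = 4.230 m
P_cr = π²EI / L_e² = π² × 12.6×10⁹ × 3.080×10^-6 / 4.230² = 2.141×10^4 N
Factor of safety n = P_cr / P = 21.405 / 8.99 = 2.38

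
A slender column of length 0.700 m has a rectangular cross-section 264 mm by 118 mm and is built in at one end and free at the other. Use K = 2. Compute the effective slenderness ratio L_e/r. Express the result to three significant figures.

Buckling occurs about the weak axis: I_min = h·b³/12 with b = 118 mm (the shorter side).
I_min = 264×118³/12 = 3.615×10^7 mm⁴
A = 3.115×10^4 mm²;  r_min = √(I/A) = √(3.615×10^7/3.115×10^4) = 34.06 mm
L_e = K·L = 2 × 0.700 m = 1.400 m = 1400.0 mm
λ = L_e / r_min = 1400.0 / 34.06 = 41.1

λ ≈ 41.1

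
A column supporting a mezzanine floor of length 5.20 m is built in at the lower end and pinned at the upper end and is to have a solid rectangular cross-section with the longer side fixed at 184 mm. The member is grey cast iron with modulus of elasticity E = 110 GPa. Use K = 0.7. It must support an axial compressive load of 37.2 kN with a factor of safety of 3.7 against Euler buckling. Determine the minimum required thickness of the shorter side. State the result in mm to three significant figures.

b ≈ 47.8 mm

Required P_cr = n·P = 3.7 × 37.2 = 137.6 kN
L_e = K·L = 0.7 × 5.20 = 3.640 m
Required I = P_cr·L_e²/(π²E) = 1.376×10^5 × 3.640² / (π² × 1.10×10^11) = 1.680×10^-6 m⁴
I_req = 1.680×10^6 mm⁴
Rectangle, weak axis: I_min = h·b³/12 with h = 184 mm fixed  ⇒  b = (12I/h)^(1/3) = 47.8 mm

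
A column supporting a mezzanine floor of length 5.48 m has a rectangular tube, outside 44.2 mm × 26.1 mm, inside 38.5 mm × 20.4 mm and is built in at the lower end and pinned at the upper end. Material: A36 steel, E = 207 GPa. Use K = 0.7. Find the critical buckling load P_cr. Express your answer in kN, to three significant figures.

P_cr ≈ 5.31 kN

Weak-axis I_min = (h_o·b_o³ − h_i·b_i³)/12 with b_o = 26.1, b_i = 20.40 mm (shorter outer/inner sides).
I_min = (44.2×26.1³ − 38.50×20.40³)/12 = 3.825×10^4 mm⁴
I = 3.825×10^4 mm⁴ = 3.825×10^-8 m⁴
Effective length L_e = K·L = 0.7 × 5.48 = 3.836 m
P_cr = π²EI / L_e² = π² × 207×10⁹ × 3.825×10^-8 / 3.836² = 5.311×10^3 N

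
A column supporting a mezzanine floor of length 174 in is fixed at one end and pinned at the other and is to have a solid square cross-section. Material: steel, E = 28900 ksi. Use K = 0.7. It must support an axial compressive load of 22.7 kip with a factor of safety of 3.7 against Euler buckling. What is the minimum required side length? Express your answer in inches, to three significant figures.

a ≈ 2.69 in

Required P_cr = n·P = 3.7 × 22.7 = 83.99 kip
L_e = K·L = 0.7 × 174 = 121.8 in
Required I = P_cr·L_e²/(π²E) = 8.399×10^4 × 121.8² / (π² × 2.89×10^7) = 4.368 in⁴
Solid square: I = a⁴/12  ⇒  a = (12I)^(1/4) = (12×4.368)^(1/4) = 2.69 in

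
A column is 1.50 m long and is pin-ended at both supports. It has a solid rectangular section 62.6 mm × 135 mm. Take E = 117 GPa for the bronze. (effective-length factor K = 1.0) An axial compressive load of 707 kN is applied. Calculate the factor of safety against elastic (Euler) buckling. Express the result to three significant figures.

n ≈ 2.00

Buckling occurs about the weak axis: I_min = h·b³/12 with b = 62.6 mm (the shorter side).
I_min = 135×62.6³/12 = 2.760×10^6 mm⁴
I = 2.760×10^6 mm⁴ = 2.760×10^-6 m⁴
Effective length L_e = K·L = 1 × 1.50 = 1.500 m
P_cr = π²EI / L_e² = π² × 117×10⁹ × 2.760×10^-6 / 1.500² = 1.416×10^6 N
Factor of safety n = P_cr / P = 1416.4 / 707 = 2.00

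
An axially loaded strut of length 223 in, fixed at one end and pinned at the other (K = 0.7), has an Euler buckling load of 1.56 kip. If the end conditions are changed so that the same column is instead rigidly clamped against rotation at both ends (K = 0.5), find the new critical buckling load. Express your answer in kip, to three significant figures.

P_cr ∝ 1/K², so P_cr,new = P_cr,old × (K_old/K_new)² = 1.56 × (0.7/0.5)²
= 1.56 × 1.960 = 3.06 kip

P_cr ≈ 3.06 kip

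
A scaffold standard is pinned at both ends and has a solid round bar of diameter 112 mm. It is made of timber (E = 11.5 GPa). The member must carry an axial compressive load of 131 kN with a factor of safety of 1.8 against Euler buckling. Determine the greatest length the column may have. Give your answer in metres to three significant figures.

L_max ≈ 1.93 m

I = πd⁴/64 = π×112⁴/64 = 7.724×10^6 mm⁴
I = 7.724×10^-6 m⁴
Required critical load P_cr = n·P = 1.8 × 131 = 235.8 kN = 2.358×10^5 N
From P_cr = π²EI/(K·L)²:  L = (1/K)·√(π²EI/P_cr) = (1/1)·√(π²×1.15×10^10×7.724×10^-6/2.358×10^5)
L = 1.93 m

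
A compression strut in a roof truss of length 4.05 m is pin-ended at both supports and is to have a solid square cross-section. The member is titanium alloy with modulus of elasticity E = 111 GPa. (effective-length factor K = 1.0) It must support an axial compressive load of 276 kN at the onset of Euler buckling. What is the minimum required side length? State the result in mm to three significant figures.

a ≈ 83.9 mm

L_e = K·L = 1 × 4.05 = 4.050 m
Required I = P_cr·L_e²/(π²E) = 2.760×10^5 × 4.050² / (π² × 1.11×10^11) = 4.132×10^-6 m⁴
I_req = 4.132×10^6 mm⁴
Solid square: I = a⁴/12  ⇒  a = (12I)^(1/4) = (12×4.132×10^6)^(1/4) = 83.9 mm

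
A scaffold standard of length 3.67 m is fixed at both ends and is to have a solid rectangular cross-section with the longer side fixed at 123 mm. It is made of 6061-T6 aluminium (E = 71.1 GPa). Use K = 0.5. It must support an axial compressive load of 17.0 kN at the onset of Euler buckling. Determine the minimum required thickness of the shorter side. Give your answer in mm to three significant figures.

b ≈ 20.0 mm

L_e = K·L = 0.5 × 3.67 = 1.835 m
Required I = P_cr·L_e²/(π²E) = 1.700×10^4 × 1.835² / (π² × 7.11×10^10) = 8.157×10^-8 m⁴
I_req = 8.157×10^4 mm⁴
Rectangle, weak axis: I_min = h·b³/12 with h = 123 mm fixed  ⇒  b = (12I/h)^(1/3) = 20.0 mm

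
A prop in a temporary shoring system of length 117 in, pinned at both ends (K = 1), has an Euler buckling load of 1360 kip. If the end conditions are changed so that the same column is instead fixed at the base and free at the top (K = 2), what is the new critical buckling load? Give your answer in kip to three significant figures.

P_cr ≈ 340 kip

P_cr ∝ 1/K², so P_cr,new = P_cr,old × (K_old/K_new)² = 1360 × (1/2)²
= 1360 × 0.2500 = 340 kip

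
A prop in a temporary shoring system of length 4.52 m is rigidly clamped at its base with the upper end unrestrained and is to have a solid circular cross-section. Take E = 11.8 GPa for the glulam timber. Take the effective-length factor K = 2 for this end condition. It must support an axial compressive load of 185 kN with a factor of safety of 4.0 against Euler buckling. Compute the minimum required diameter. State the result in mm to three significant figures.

Required P_cr = n·P = 4.0 × 185 = 740.0 kN
L_e = K·L = 2 × 4.52 = 9.040 m
Required I = P_cr·L_e²/(π²E) = 7.400×10^5 × 9.040² / (π² × 1.18×10^10) = 5.193×10^-4 m⁴
I_req = 5.193×10^8 mm⁴
Solid circle: I = πd⁴/64  ⇒  d = (64I/π)^(1/4) = (64×5.193×10^8/π)^(1/4) = 321 mm

d ≈ 321 mm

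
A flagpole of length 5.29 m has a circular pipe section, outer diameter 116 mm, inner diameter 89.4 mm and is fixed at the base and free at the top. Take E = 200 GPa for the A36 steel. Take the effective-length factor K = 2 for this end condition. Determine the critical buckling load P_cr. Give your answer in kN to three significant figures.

d_o = 116 mm, d_i = 89.4 mm
I = π(d_o⁴ − d_i⁴)/64 = π(116⁴ − 89.40⁴)/64 = 5.752×10^6 mm⁴
I = 5.752×10^6 mm⁴ = 5.752×10^-6 m⁴
Effective length L_e = K·L = 2 × 5.29 = 10.58 m
P_cr = π²EI / L_e² = π² × 200×10⁹ × 5.752×10^-6 / 10.58² = 1.014×10^5 N

P_cr ≈ 101 kN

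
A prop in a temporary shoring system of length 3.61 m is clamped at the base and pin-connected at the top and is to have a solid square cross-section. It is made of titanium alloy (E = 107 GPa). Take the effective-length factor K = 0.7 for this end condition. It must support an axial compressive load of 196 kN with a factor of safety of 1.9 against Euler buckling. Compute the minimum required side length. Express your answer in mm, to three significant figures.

Required P_cr = n·P = 1.9 × 196 = 372.4 kN
L_e = K·L = 0.7 × 3.61 = 2.527 m
Required I = P_cr·L_e²/(π²E) = 3.724×10^5 × 2.527² / (π² × 1.07×10^11) = 2.252×10^-6 m⁴
I_req = 2.252×10^6 mm⁴
Solid square: I = a⁴/12  ⇒  a = (12I)^(1/4) = (12×2.252×10^6)^(1/4) = 72.1 mm

a ≈ 72.1 mm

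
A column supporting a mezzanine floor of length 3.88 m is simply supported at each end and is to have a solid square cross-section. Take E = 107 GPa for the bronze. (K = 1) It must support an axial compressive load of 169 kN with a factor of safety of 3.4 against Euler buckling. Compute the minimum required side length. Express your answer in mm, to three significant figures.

Required P_cr = n·P = 3.4 × 169 = 574.6 kN
L_e = K·L = 1 × 3.88 = 3.880 m
Required I = P_cr·L_e²/(π²E) = 5.746×10^5 × 3.880² / (π² × 1.07×10^11) = 8.191×10^-6 m⁴
I_req = 8.191×10^6 mm⁴
Solid square: I = a⁴/12  ⇒  a = (12I)^(1/4) = (12×8.191×10^6)^(1/4) = 99.6 mm

a ≈ 99.6 mm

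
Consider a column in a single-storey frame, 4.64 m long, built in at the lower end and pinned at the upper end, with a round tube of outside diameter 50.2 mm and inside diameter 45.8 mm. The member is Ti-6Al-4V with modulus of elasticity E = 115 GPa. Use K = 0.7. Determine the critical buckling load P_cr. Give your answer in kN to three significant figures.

P_cr ≈ 10.3 kN

d_o = 50.2 mm, d_i = 45.8 mm
I = π(d_o⁴ − d_i⁴)/64 = π(50.2⁴ − 45.80⁴)/64 = 9.575×10^4 mm⁴
I = 9.575×10^4 mm⁴ = 9.575×10^-8 m⁴
Effective length L_e = K·L = 0.7 × 4.64 = 3.248 m
P_cr = π²EI / L_e² = π² × 115×10⁹ × 9.575×10^-8 / 3.248² = 1.030×10^4 N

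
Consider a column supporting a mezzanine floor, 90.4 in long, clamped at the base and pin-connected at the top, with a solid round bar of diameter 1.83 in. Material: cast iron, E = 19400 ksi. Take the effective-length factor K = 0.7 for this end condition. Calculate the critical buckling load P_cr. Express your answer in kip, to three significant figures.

I = πd⁴/64 = π×1.83⁴/64 = 0.5505 in⁴
Effective length L_e = K·L = 0.7 × 90.4 = 63.28 in
P_cr = π²EI / L_e² = π² × 19400×10³ × 0.5505 / 63.28² = 2.632×10^4 lb

P_cr ≈ 26.3 kip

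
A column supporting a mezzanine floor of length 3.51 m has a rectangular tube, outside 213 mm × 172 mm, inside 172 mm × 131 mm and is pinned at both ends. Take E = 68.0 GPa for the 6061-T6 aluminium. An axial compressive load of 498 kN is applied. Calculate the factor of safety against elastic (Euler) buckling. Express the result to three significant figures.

Weak-axis I_min = (h_o·b_o³ − h_i·b_i³)/12 with b_o = 172, b_i = 131.0 mm (shorter outer/inner sides).
I_min = (213×172³ − 172.0×131.0³)/12 = 5.810×10^7 mm⁴
I = 5.810×10^7 mm⁴ = 5.810×10^-5 m⁴
Effective length L_e = K·L = 1 × 3.51 = 3.510 m
P_cr = π²EI / L_e² = π² × 68.0×10⁹ × 5.810×10^-5 / 3.510² = 3.165×10^6 N
Factor of safety n = P_cr / P = 3164.8 / 498 = 6.36

n ≈ 6.36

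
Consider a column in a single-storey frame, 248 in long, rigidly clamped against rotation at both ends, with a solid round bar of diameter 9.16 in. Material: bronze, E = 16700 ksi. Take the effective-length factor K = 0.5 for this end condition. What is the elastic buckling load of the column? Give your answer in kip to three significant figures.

I = πd⁴/64 = π×9.16⁴/64 = 345.6 in⁴
Effective length L_e = K·L = 0.5 × 248 = 124.0 in
P_cr = π²EI / L_e² = π² × 16700×10³ × 345.6 / 124.0² = 3.704×10^6 lb

P_cr ≈ 3700 kip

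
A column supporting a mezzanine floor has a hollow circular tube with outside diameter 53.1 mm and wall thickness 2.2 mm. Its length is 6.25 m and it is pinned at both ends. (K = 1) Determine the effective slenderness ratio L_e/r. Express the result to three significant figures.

Inner diameter d_i = 53.1 − 2×2.2 = 48.70 mm
I = π(d_o⁴ − d_i⁴)/64 = π(53.1⁴ − 48.70⁴)/64 = 1.141×10^5 mm⁴
A = 351.8 mm²;  r_min = √(I/A) = √(1.141×10^5/351.8) = 18.01 mm
L_e = K·L = 1 × 6.25 m = 6.250 m = 6250.0 mm
λ = L_e / r_min = 6250.0 / 18.01 = 347

λ ≈ 347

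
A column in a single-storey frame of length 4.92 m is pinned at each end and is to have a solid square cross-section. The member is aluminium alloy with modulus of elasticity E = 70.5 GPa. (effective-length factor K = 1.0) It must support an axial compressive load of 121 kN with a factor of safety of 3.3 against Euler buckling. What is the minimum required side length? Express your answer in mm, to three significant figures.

Required P_cr = n·P = 3.3 × 121 = 399.3 kN
L_e = K·L = 1 × 4.92 = 4.920 m
Required I = P_cr·L_e²/(π²E) = 3.993×10^5 × 4.920² / (π² × 7.05×10^10) = 1.389×10^-5 m⁴
I_req = 1.389×10^7 mm⁴
Solid square: I = a⁴/12  ⇒  a = (12I)^(1/4) = (12×1.389×10^7)^(1/4) = 114 mm

a ≈ 114 mm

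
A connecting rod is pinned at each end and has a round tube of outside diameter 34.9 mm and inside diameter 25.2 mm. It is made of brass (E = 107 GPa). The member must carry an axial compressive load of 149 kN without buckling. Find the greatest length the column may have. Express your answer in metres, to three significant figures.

d_o = 34.9 mm, d_i = 25.2 mm
I = π(d_o⁴ − d_i⁴)/64 = π(34.9⁴ − 25.20⁴)/64 = 5.303×10^4 mm⁴
I = 5.303×10^-8 m⁴
At the buckling limit P_cr = P = 1.490×10^5 N
From P_cr = π²EI/(K·L)²:  L = (1/K)·√(π²EI/P_cr) = (1/1)·√(π²×1.07×10^11×5.303×10^-8/1.490×10^5)
L = 0.613 m

L_max ≈ 0.613 m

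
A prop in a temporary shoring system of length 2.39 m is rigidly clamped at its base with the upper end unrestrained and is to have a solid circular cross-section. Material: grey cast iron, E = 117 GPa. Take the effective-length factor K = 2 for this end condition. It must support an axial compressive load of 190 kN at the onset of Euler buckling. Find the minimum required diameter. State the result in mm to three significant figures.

d ≈ 93.5 mm

L_e = K·L = 2 × 2.39 = 4.780 m
Required I = P_cr·L_e²/(π²E) = 1.900×10^5 × 4.780² / (π² × 1.17×10^11) = 3.759×10^-6 m⁴
I_req = 3.759×10^6 mm⁴
Solid circle: I = πd⁴/64  ⇒  d = (64I/π)^(1/4) = (64×3.759×10^6/π)^(1/4) = 93.5 mm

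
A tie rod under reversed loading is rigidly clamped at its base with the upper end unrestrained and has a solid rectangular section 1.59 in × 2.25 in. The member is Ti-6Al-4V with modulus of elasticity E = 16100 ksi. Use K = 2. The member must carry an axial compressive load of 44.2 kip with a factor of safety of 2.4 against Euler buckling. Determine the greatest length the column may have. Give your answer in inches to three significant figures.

Buckling occurs about the weak axis: I_min = h·b³/12 with b = 1.59 in (the shorter side).
I_min = 2.25×1.59³/12 = 0.7537 in⁴
Required critical load P_cr = n·P = 2.4 × 44.2 = 106.1 kip = 1.061×10^5 lb
From P_cr = π²EI/(K·L)²:  L = (1/K)·√(π²EI/P_cr) = (1/2)·√(π²×1.61×10^7×0.7537/1.061×10^5)
L = 16.8 in

L_max ≈ 16.8 in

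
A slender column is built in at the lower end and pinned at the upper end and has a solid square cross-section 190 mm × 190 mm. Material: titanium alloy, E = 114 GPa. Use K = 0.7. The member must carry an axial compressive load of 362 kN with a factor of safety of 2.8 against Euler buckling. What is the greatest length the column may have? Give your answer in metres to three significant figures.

L_max ≈ 15.7 m

I = a⁴/12 = 190⁴/12 = 1.086×10^8 mm⁴
I = 1.086×10^-4 m⁴
Required critical load P_cr = n·P = 2.8 × 362 = 1014 kN = 1.014×10^6 N
From P_cr = π²EI/(K·L)²:  L = (1/K)·√(π²EI/P_cr) = (1/0.7)·√(π²×1.14×10^11×1.086×10^-4/1.014×10^6)
L = 15.7 m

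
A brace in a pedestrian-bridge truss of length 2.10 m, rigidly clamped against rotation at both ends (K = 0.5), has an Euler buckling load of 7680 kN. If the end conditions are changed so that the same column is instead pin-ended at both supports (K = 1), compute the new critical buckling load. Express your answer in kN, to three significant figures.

P_cr ≈ 1920 kN

P_cr ∝ 1/K², so P_cr,new = P_cr,old × (K_old/K_new)² = 7680 × (0.5/1)²
= 7680 × 0.2500 = 1920 kN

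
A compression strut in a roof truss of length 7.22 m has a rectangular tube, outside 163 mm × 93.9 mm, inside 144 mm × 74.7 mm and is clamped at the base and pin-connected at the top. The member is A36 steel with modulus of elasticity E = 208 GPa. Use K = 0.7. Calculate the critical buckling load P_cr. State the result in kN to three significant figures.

P_cr ≈ 502 kN

Weak-axis I_min = (h_o·b_o³ − h_i·b_i³)/12 with b_o = 93.9, b_i = 74.70 mm (shorter outer/inner sides).
I_min = (163×93.9³ − 144.0×74.70³)/12 = 6.244×10^6 mm⁴
I = 6.244×10^6 mm⁴ = 6.244×10^-6 m⁴
Effective length L_e = K·L = 0.7 × 7.22 = 5.054 m
P_cr = π²EI / L_e² = π² × 208×10⁹ × 6.244×10^-6 / 5.054² = 5.018×10^5 N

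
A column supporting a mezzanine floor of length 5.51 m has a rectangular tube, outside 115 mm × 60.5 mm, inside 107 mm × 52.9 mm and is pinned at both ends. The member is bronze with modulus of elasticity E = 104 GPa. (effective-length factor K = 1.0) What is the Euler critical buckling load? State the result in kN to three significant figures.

P_cr ≈ 27.1 kN

Weak-axis I_min = (h_o·b_o³ − h_i·b_i³)/12 with b_o = 60.5, b_i = 52.90 mm (shorter outer/inner sides).
I_min = (115×60.5³ − 107.0×52.90³)/12 = 8.022×10^5 mm⁴
I = 8.022×10^5 mm⁴ = 8.022×10^-7 m⁴
Effective length L_e = K·L = 1 × 5.51 = 5.510 m
P_cr = π²EI / L_e² = π² × 104×10⁹ × 8.022×10^-7 / 5.510² = 2.712×10^4 N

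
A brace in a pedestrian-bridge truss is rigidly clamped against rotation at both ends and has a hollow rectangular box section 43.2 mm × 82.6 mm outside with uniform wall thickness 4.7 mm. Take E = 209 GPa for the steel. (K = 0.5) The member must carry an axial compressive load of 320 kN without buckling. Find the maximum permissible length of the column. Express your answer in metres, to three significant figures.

L_max ≈ 2.87 m

Inner dimensions: h_i = 82.6 − 2×4.7 = 73.20 mm, b_i = 43.2 − 2×4.7 = 33.80 mm
Weak-axis I_min = (h_o·b_o³ − h_i·b_i³)/12 with b_o = 43.2, b_i = 33.80 mm (shorter outer/inner sides).
I_min = (82.6×43.2³ − 73.20×33.80³)/12 = 3.194×10^5 mm⁴
I = 3.194×10^-7 m⁴
At the buckling limit P_cr = P = 3.200×10^5 N
From P_cr = π²EI/(K·L)²:  L = (1/K)·√(π²EI/P_cr) = (1/0.5)·√(π²×2.09×10^11×3.194×10^-7/3.200×10^5)
L = 2.87 m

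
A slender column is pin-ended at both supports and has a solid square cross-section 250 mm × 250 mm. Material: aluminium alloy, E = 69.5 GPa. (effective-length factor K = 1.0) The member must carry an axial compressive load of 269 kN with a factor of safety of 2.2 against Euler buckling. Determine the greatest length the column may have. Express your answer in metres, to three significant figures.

I = a⁴/12 = 250⁴/12 = 3.255×10^8 mm⁴
I = 3.255×10^-4 m⁴
Required critical load P_cr = n·P = 2.2 × 269 = 591.8 kN = 5.918×10^5 N
From P_cr = π²EI/(K·L)²:  L = (1/K)·√(π²EI/P_cr) = (1/1)·√(π²×6.95×10^10×3.255×10^-4/5.918×10^5)
L = 19.4 m

L_max ≈ 19.4 m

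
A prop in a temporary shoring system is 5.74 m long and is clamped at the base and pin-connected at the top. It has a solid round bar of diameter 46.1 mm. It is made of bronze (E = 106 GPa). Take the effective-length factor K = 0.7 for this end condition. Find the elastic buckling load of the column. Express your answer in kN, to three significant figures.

I = πd⁴/64 = π×46.1⁴/64 = 2.217×10^5 mm⁴
I = 2.217×10^5 mm⁴ = 2.217×10^-7 m⁴
Effective length L_e = K·L = 0.7 × 5.74 = 4.018 m
P_cr = π²EI / L_e² = π² × 106×10⁹ × 2.217×10^-7 / 4.018² = 1.437×10^4 N

P_cr ≈ 14.4 kN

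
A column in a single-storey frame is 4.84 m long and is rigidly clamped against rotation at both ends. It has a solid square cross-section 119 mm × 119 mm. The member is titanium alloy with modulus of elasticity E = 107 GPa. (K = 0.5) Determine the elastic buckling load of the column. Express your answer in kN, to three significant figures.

P_cr ≈ 3010 kN

I = a⁴/12 = 119⁴/12 = 1.671×10^7 mm⁴
I = 1.671×10^7 mm⁴ = 1.671×10^-5 m⁴
Effective length L_e = K·L = 0.5 × 4.84 = 2.420 m
P_cr = π²EI / L_e² = π² × 107×10⁹ × 1.671×10^-5 / 2.420² = 3.013×10^6 N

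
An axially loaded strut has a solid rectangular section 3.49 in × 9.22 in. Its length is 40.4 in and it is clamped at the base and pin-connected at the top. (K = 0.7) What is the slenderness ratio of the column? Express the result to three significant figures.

λ ≈ 28.1

For a rectangle r_min = b/√12 = 3.49/√12 = 1.007 in
L_e = K·L = 0.7 × 40.4 = 28.28 in
λ = L_e / r_min = 28.280 / 1.007 = 28.1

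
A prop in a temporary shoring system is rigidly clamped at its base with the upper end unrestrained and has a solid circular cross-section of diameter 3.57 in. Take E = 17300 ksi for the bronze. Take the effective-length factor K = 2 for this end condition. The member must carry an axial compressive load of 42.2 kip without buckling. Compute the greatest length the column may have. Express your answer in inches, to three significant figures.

I = πd⁴/64 = π×3.57⁴/64 = 7.973 in⁴
At the buckling limit P_cr = P = 4.220×10^4 lb
From P_cr = π²EI/(K·L)²:  L = (1/K)·√(π²EI/P_cr) = (1/2)·√(π²×1.73×10^7×7.973/4.220×10^4)
L = 89.8 in

L_max ≈ 89.8 in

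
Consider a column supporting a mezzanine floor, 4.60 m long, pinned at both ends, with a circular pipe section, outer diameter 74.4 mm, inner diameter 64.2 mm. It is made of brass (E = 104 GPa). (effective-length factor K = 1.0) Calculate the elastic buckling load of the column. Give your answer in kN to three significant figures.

d_o = 74.4 mm, d_i = 64.2 mm
I = π(d_o⁴ − d_i⁴)/64 = π(74.4⁴ − 64.20⁴)/64 = 6.702×10^5 mm⁴
I = 6.702×10^5 mm⁴ = 6.702×10^-7 m⁴
Effective length L_e = K·L = 1 × 4.60 = 4.600 m
P_cr = π²EI / L_e² = π² × 104×10⁹ × 6.702×10^-7 / 4.600² = 3.251×10^4 N

P_cr ≈ 32.5 kN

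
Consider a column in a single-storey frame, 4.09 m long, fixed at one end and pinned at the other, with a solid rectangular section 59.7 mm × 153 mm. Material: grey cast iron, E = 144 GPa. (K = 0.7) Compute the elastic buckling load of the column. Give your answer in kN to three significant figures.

P_cr ≈ 470 kN

Buckling occurs about the weak axis: I_min = h·b³/12 with b = 59.7 mm (the shorter side).
I_min = 153×59.7³/12 = 2.713×10^6 mm⁴
I = 2.713×10^6 mm⁴ = 2.713×10^-6 m⁴
Effective length L_e = K·L = 0.7 × 4.09 = 2.863 m
P_cr = π²EI / L_e² = π² × 144×10⁹ × 2.713×10^-6 / 2.863² = 4.704×10^5 N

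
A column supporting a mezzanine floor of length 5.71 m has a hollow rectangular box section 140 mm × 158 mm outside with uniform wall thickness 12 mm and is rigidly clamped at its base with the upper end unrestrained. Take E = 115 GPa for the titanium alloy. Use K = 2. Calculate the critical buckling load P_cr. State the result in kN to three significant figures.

P_cr ≈ 163 kN

Inner dimensions: h_i = 158 − 2×12 = 134.0 mm, b_i = 140 − 2×12 = 116.0 mm
Weak-axis I_min = (h_o·b_o³ − h_i·b_i³)/12 with b_o = 140, b_i = 116.0 mm (shorter outer/inner sides).
I_min = (158×140³ − 134.0×116.0³)/12 = 1.870×10^7 mm⁴
I = 1.870×10^7 mm⁴ = 1.870×10^-5 m⁴
Effective length L_e = K·L = 2 × 5.71 = 11.42 m
P_cr = π²EI / L_e² = π² × 115×10⁹ × 1.870×10^-5 / 11.42² = 1.627×10^5 N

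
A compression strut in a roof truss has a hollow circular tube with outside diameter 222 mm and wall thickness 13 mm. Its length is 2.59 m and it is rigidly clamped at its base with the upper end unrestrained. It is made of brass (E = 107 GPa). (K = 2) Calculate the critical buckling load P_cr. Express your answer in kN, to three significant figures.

Inner diameter d_i = 222 − 2×13 = 196.0 mm
I = π(d_o⁴ − d_i⁴)/64 = π(222⁴ − 196.0⁴)/64 = 4.679×10^7 mm⁴
I = 4.679×10^7 mm⁴ = 4.679×10^-5 m⁴
Effective length L_e = K·L = 2 × 2.59 = 5.180 m
P_cr = π²EI / L_e² = π² × 107×10⁹ × 4.679×10^-5 / 5.180² = 1.841×10^6 N

P_cr ≈ 1840 kN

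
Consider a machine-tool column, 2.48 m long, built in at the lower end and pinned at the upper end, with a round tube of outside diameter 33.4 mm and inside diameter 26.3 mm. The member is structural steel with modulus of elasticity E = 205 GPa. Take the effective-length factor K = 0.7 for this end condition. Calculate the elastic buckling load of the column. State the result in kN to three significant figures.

d_o = 33.4 mm, d_i = 26.3 mm
I = π(d_o⁴ − d_i⁴)/64 = π(33.4⁴ − 26.30⁴)/64 = 3.760×10^4 mm⁴
I = 3.760×10^4 mm⁴ = 3.760×10^-8 m⁴
Effective length L_e = K·L = 0.7 × 2.48 = 1.736 m
P_cr = π²EI / L_e² = π² × 205×10⁹ × 3.760×10^-8 / 1.736² = 2.524×10^4 N

P_cr ≈ 25.2 kN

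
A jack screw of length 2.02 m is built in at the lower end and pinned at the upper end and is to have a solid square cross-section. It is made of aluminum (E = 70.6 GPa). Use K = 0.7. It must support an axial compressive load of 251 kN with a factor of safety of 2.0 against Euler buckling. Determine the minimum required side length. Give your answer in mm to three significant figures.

Required P_cr = n·P = 2.0 × 251 = 502.0 kN
L_e = K·L = 0.7 × 2.02 = 1.414 m
Required I = P_cr·L_e²/(π²E) = 5.020×10^5 × 1.414² / (π² × 7.06×10^10) = 1.440×10^-6 m⁴
I_req = 1.440×10^6 mm⁴
Solid square: I = a⁴/12  ⇒  a = (12I)^(1/4) = (12×1.440×10^6)^(1/4) = 64.5 mm

a ≈ 64.5 mm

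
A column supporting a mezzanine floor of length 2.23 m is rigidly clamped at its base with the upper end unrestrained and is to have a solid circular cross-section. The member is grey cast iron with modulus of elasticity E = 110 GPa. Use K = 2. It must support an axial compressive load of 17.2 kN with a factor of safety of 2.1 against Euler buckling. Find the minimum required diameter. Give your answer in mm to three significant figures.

Required P_cr = n·P = 2.1 × 17.2 = 36.12 kN
L_e = K·L = 2 × 2.23 = 4.460 m
Required I = P_cr·L_e²/(π²E) = 3.612×10^4 × 4.460² / (π² × 1.10×10^11) = 6.618×10^-7 m⁴
I_req = 6.618×10^5 mm⁴
Solid circle: I = πd⁴/64  ⇒  d = (64I/π)^(1/4) = (64×6.618×10^5/π)^(1/4) = 60.6 mm

d ≈ 60.6 mm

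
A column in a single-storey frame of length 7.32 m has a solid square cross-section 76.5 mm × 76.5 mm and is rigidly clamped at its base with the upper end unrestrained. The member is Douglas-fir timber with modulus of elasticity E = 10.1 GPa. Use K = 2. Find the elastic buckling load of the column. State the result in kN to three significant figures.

I = a⁴/12 = 76.5⁴/12 = 2.854×10^6 mm⁴
I = 2.854×10^6 mm⁴ = 2.854×10^-6 m⁴
Effective length L_e = K·L = 2 × 7.32 = 14.64 m
P_cr = π²EI / L_e² = π² × 10.1×10⁹ × 2.854×10^-6 / 14.64² = 1.327×10^3 N

P_cr ≈ 1.33 kN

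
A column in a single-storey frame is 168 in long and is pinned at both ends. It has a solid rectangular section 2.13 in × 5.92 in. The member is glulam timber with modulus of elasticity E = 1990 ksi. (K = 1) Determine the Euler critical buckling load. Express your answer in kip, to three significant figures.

P_cr ≈ 3.32 kip

Buckling occurs about the weak axis: I_min = h·b³/12 with b = 2.13 in (the shorter side).
I_min = 5.92×2.13³/12 = 4.767 in⁴
Effective length L_e = K·L = 1 × 168 = 168.0 in
P_cr = π²EI / L_e² = π² × 1990×10³ × 4.767 / 168.0² = 3.318×10^3 lb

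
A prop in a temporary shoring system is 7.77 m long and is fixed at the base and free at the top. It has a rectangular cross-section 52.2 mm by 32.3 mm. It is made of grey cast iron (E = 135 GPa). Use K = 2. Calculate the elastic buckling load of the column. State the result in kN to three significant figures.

Buckling occurs about the weak axis: I_min = h·b³/12 with b = 32.3 mm (the shorter side).
I_min = 52.2×32.3³/12 = 1.466×10^5 mm⁴
I = 1.466×10^5 mm⁴ = 1.466×10^-7 m⁴
Effective length L_e = K·L = 2 × 7.77 = 15.54 m
P_cr = π²EI / L_e² = π² × 135×10⁹ × 1.466×10^-7 / 15.54² = 808.8 N

P_cr ≈ 0.809 kN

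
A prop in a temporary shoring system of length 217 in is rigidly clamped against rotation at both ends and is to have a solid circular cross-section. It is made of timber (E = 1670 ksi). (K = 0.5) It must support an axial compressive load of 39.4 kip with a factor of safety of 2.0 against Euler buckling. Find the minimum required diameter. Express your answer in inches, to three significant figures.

Required P_cr = n·P = 2.0 × 39.4 = 78.80 kip
L_e = K·L = 0.5 × 217 = 108.5 in
Required I = P_cr·L_e²/(π²E) = 7.880×10^4 × 108.5² / (π² × 1.67×10^6) = 56.28 in⁴
Solid circle: I = πd⁴/64  ⇒  d = (64I/π)^(1/4) = (64×56.28/π)^(1/4) = 5.82 in

d ≈ 5.82 in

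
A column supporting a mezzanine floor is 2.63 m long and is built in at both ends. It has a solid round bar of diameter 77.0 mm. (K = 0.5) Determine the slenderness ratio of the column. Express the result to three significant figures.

λ ≈ 68.3

I = πd⁴/64 = π×77.0⁴/64 = 1.726×10^6 mm⁴
A = 4.657×10^3 mm²;  r_min = √(I/A) = √(1.726×10^6/4.657×10^3) = 19.25 mm
L_e = K·L = 0.5 × 2.63 m = 1.315 m = 1315.0 mm
λ = L_e / r_min = 1315.0 / 19.25 = 68.3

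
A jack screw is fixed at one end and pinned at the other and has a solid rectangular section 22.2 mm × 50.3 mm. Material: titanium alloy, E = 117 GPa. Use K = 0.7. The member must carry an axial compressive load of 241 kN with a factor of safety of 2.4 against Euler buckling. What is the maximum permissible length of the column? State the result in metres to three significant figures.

Buckling occurs about the weak axis: I_min = h·b³/12 with b = 22.2 mm (the shorter side).
I_min = 50.3×22.2³/12 = 4.586×10^4 mm⁴
I = 4.586×10^-8 m⁴
Required critical load P_cr = n·P = 2.4 × 241 = 578.4 kN = 5.784×10^5 N
From P_cr = π²EI/(K·L)²:  L = (1/K)·√(π²EI/P_cr) = (1/0.7)·√(π²×1.17×10^11×4.586×10^-8/5.784×10^5)
L = 0.432 m

L_max ≈ 0.432 m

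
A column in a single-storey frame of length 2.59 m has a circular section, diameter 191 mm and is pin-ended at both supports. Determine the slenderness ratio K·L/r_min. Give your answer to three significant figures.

λ ≈ 54.2

For a solid circle r = d/4 = 191/4 = 47.75 mm
L_e = K·L = 1 × 2.59 m = 2.590 m = 2590.0 mm
λ = L_e / r_min = 2590.0 / 47.75 = 54.2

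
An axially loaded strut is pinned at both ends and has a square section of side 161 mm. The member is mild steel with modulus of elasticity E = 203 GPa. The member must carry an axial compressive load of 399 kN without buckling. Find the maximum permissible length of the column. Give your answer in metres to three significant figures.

L_max ≈ 16.8 m

I = a⁴/12 = 161⁴/12 = 5.599×10^7 mm⁴
I = 5.599×10^-5 m⁴
At the buckling limit P_cr = P = 3.990×10^5 N
From P_cr = π²EI/(K·L)²:  L = (1/K)·√(π²EI/P_cr) = (1/1)·√(π²×2.03×10^11×5.599×10^-5/3.990×10^5)
L = 16.8 m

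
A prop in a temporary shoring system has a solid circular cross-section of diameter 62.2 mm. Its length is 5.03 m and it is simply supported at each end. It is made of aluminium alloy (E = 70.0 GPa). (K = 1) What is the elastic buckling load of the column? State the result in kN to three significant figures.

I = πd⁴/64 = π×62.2⁴/64 = 7.347×10^5 mm⁴
I = 7.347×10^5 mm⁴ = 7.347×10^-7 m⁴
Effective length L_e = K·L = 1 × 5.03 = 5.030 m
P_cr = π²EI / L_e² = π² × 70.0×10⁹ × 7.347×10^-7 / 5.030² = 2.006×10^4 N

P_cr ≈ 20.1 kN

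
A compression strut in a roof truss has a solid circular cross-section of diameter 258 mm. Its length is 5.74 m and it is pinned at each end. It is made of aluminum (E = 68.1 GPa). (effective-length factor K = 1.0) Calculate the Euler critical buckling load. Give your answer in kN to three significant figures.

I = πd⁴/64 = π×258⁴/64 = 2.175×10^8 mm⁴
I = 2.175×10^8 mm⁴ = 2.175×10^-4 m⁴
Effective length L_e = K·L = 1 × 5.74 = 5.740 m
P_cr = π²EI / L_e² = π² × 68.1×10⁹ × 2.175×10^-4 / 5.740² = 4.437×10^6 N

P_cr ≈ 4440 kN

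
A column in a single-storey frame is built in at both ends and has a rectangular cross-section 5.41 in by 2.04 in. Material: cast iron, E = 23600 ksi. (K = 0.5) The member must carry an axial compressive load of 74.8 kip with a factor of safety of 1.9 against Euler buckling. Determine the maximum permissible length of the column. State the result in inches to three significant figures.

L_max ≈ 158 in

Buckling occurs about the weak axis: I_min = h·b³/12 with b = 2.04 in (the shorter side).
I_min = 5.41×2.04³/12 = 3.827 in⁴
Required critical load P_cr = n·P = 1.9 × 74.8 = 142.1 kip = 1.421×10^5 lb
From P_cr = π²EI/(K·L)²:  L = (1/K)·√(π²EI/P_cr) = (1/0.5)·√(π²×2.36×10^7×3.827/1.421×10^5)
L = 158 in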